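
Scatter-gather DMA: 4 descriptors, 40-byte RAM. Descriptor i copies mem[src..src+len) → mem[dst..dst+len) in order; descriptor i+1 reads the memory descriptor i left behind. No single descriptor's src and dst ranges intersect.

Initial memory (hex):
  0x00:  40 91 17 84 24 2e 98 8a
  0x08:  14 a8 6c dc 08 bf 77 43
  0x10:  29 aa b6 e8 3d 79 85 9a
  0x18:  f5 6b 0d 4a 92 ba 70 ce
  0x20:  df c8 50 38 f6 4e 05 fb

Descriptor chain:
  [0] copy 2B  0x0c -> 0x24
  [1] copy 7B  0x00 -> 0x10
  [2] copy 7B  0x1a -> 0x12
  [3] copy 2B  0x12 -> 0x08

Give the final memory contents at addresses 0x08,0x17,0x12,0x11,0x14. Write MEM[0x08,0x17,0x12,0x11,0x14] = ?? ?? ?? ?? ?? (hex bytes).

MEM[0x08,0x17,0x12,0x11,0x14] = 0d ce 0d 91 92

[0] 0x0c->0x24 len=2 : 08 bf
[1] 0x00->0x10 len=7 : 40 91 17 84 24 2e 98
[2] 0x1a->0x12 len=7 : 0d 4a 92 ba 70 ce df
[3] 0x12->0x08 len=2 : 0d 4a
query mem[0x08]=0x0d, mem[0x17]=0xce, mem[0x12]=0x0d, mem[0x11]=0x91, mem[0x14]=0x92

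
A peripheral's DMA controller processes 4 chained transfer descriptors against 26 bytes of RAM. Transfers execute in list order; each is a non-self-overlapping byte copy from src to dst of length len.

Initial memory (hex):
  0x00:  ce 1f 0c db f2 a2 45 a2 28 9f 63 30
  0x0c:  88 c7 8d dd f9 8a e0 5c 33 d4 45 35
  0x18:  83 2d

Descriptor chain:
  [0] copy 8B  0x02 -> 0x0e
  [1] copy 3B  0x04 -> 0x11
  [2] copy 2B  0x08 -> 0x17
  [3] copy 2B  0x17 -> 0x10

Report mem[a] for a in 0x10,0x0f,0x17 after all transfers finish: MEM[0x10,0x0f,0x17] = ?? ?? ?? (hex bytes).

MEM[0x10,0x0f,0x17] = 28 db 28

  after D0: wrote 8B at 0x0e = 0cdbf2a245a2289f
  after D1: wrote 3B at 0x11 = f2a245
  after D2: wrote 2B at 0x17 = 289f
  after D3: wrote 2B at 0x10 = 289f
query mem[0x10]=0x28, mem[0x0f]=0xdb, mem[0x17]=0x28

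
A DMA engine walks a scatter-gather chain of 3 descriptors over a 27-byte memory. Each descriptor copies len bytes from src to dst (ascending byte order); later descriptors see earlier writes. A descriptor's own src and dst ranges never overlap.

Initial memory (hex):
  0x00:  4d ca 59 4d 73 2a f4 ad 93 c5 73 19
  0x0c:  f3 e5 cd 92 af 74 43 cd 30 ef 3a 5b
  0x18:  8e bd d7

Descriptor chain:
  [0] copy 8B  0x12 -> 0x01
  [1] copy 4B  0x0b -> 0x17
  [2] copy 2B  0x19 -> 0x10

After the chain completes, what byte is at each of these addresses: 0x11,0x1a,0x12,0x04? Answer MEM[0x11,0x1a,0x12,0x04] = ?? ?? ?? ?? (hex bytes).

MEM[0x11,0x1a,0x12,0x04] = cd cd 43 ef

  after D0: wrote 8B at 0x01 = 43cd30ef3a5b8ebd
  after D1: wrote 4B at 0x17 = 19f3e5cd
  after D2: wrote 2B at 0x10 = e5cd
query mem[0x11]=0xcd, mem[0x1a]=0xcd, mem[0x12]=0x43, mem[0x04]=0xef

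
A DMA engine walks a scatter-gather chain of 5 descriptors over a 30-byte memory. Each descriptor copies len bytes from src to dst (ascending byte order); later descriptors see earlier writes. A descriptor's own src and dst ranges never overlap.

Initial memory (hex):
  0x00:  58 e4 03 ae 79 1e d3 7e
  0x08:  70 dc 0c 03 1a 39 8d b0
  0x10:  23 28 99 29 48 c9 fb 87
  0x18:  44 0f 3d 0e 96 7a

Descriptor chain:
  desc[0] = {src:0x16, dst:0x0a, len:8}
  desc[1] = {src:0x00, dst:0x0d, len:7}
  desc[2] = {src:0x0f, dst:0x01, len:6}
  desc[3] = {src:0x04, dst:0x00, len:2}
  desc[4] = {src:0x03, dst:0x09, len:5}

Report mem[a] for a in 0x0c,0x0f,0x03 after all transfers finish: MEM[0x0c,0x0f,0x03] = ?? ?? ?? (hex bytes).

MEM[0x0c,0x0f,0x03] = 48 03 79

  after D0: wrote 8B at 0x0a = fb87440f3d0e967a
  after D1: wrote 7B at 0x0d = 58e403ae791ed3
  after D2: wrote 6B at 0x01 = 03ae791ed348
  after D3: wrote 2B at 0x00 = 1ed3
  after D4: wrote 5B at 0x09 = 791ed3487e
query mem[0x0c]=0x48, mem[0x0f]=0x03, mem[0x03]=0x79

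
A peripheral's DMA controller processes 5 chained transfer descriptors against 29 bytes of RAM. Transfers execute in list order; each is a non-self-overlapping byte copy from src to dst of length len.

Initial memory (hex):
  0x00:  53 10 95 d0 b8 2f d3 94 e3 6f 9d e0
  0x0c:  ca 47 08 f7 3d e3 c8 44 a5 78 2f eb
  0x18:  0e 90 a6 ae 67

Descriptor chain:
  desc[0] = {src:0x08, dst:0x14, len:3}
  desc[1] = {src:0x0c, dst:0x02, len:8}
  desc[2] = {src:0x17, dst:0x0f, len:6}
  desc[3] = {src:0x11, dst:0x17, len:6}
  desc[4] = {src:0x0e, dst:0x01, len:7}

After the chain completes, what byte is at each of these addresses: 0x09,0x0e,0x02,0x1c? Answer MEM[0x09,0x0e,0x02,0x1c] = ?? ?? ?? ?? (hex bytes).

MEM[0x09,0x0e,0x02,0x1c] = 44 08 eb 9d

  after D0: wrote 3B at 0x14 = e36f9d
  after D1: wrote 8B at 0x02 = ca4708f73de3c844
  after D2: wrote 6B at 0x0f = eb0e90a6ae67
  after D3: wrote 6B at 0x17 = 90a6ae676f9d
  after D4: wrote 7B at 0x01 = 08eb0e90a6ae67
query mem[0x09]=0x44, mem[0x0e]=0x08, mem[0x02]=0xeb, mem[0x1c]=0x9d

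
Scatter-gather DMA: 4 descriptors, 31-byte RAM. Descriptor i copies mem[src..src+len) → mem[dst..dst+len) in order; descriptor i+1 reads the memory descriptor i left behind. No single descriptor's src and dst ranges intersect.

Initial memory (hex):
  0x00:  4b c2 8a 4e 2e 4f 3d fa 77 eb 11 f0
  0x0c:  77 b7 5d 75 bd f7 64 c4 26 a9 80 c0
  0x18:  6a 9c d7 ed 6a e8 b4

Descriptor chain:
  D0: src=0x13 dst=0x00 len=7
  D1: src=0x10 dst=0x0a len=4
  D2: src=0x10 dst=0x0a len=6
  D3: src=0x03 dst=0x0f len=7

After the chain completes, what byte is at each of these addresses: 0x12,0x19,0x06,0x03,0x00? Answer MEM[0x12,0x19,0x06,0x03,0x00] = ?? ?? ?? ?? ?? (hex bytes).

MEM[0x12,0x19,0x06,0x03,0x00] = 9c 9c 9c 80 c4

D0: mem[0x00..0x06] <- [c4 26 a9 80 c0 6a 9c]
D1: mem[0x0a..0x0d] <- [bd f7 64 c4]
D2: mem[0x0a..0x0f] <- [bd f7 64 c4 26 a9]
D3: mem[0x0f..0x15] <- [80 c0 6a 9c fa 77 eb]
query mem[0x12]=0x9c, mem[0x19]=0x9c, mem[0x06]=0x9c, mem[0x03]=0x80, mem[0x00]=0xc4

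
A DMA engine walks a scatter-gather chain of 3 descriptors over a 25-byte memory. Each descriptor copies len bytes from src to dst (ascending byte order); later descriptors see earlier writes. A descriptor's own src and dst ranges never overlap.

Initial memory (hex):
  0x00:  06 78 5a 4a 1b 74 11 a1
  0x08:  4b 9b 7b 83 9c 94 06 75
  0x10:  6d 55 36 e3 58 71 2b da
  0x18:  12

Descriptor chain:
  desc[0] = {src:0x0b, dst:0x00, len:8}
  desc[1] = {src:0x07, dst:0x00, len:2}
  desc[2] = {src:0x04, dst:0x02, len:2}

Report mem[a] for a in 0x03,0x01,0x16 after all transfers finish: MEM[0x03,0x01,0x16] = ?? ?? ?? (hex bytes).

MEM[0x03,0x01,0x16] = 6d 4b 2b

[0] 0x0b->0x00 len=8 : 83 9c 94 06 75 6d 55 36
[1] 0x07->0x00 len=2 : 36 4b
[2] 0x04->0x02 len=2 : 75 6d
query mem[0x03]=0x6d, mem[0x01]=0x4b, mem[0x16]=0x2b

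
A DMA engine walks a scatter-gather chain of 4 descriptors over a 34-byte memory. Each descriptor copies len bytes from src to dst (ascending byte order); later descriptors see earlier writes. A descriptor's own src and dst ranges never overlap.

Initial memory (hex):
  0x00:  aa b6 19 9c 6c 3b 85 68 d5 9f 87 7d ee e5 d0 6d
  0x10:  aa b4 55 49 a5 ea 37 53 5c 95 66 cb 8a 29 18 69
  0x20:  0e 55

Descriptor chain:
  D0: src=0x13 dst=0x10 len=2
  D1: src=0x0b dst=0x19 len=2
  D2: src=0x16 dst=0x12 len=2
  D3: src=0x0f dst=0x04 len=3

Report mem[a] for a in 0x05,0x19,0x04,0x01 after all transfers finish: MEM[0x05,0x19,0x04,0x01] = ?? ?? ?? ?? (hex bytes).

MEM[0x05,0x19,0x04,0x01] = 49 7d 6d b6

D0: mem[0x10..0x11] <- [49 a5]
D1: mem[0x19..0x1a] <- [7d ee]
D2: mem[0x12..0x13] <- [37 53]
D3: mem[0x04..0x06] <- [6d 49 a5]
query mem[0x05]=0x49, mem[0x19]=0x7d, mem[0x04]=0x6d, mem[0x01]=0xb6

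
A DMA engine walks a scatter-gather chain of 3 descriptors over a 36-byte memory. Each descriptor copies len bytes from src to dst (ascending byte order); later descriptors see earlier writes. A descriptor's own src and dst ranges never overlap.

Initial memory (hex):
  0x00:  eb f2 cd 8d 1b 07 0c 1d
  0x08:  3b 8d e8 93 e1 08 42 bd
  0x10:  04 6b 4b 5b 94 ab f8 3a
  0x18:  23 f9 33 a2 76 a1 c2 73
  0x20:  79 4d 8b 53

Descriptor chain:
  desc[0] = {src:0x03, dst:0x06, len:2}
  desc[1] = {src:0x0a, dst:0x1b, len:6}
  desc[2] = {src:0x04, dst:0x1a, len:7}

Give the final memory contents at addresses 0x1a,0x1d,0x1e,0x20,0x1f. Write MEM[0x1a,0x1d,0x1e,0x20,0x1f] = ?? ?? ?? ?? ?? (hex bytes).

  after D0: wrote 2B at 0x06 = 8d1b
  after D1: wrote 6B at 0x1b = e893e10842bd
  after D2: wrote 7B at 0x1a = 1b078d1b3b8de8
query mem[0x1a]=0x1b, mem[0x1d]=0x1b, mem[0x1e]=0x3b, mem[0x20]=0xe8, mem[0x1f]=0x8d

MEM[0x1a,0x1d,0x1e,0x20,0x1f] = 1b 1b 3b e8 8d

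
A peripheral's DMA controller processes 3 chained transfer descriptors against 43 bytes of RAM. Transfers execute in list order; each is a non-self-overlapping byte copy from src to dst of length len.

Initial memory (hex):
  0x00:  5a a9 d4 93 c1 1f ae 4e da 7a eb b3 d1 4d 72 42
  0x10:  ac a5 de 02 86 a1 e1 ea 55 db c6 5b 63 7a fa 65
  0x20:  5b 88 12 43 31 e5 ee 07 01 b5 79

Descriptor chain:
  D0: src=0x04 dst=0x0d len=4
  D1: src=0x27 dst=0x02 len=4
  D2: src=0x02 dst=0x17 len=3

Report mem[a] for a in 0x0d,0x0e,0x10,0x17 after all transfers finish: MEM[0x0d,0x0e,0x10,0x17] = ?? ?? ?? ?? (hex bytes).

D0: mem[0x0d..0x10] <- [c1 1f ae 4e]
D1: mem[0x02..0x05] <- [07 01 b5 79]
D2: mem[0x17..0x19] <- [07 01 b5]
query mem[0x0d]=0xc1, mem[0x0e]=0x1f, mem[0x10]=0x4e, mem[0x17]=0x07

MEM[0x0d,0x0e,0x10,0x17] = c1 1f 4e 07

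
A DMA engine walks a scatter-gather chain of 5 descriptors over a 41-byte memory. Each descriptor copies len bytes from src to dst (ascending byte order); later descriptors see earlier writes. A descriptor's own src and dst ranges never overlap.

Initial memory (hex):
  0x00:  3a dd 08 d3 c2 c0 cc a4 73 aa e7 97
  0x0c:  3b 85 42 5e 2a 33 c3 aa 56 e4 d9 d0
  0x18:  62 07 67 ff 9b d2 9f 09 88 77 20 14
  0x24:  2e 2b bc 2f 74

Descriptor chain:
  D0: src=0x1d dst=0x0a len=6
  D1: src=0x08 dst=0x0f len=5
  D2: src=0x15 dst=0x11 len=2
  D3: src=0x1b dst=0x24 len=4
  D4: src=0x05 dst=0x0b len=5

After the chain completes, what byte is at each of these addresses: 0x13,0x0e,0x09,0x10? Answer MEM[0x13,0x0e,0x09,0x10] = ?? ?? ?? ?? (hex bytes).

MEM[0x13,0x0e,0x09,0x10] = 09 73 aa aa

  after D0: wrote 6B at 0x0a = d29f09887720
  after D1: wrote 5B at 0x0f = 73aad29f09
  after D2: wrote 2B at 0x11 = e4d9
  after D3: wrote 4B at 0x24 = ff9bd29f
  after D4: wrote 5B at 0x0b = c0cca473aa
query mem[0x13]=0x09, mem[0x0e]=0x73, mem[0x09]=0xaa, mem[0x10]=0xaa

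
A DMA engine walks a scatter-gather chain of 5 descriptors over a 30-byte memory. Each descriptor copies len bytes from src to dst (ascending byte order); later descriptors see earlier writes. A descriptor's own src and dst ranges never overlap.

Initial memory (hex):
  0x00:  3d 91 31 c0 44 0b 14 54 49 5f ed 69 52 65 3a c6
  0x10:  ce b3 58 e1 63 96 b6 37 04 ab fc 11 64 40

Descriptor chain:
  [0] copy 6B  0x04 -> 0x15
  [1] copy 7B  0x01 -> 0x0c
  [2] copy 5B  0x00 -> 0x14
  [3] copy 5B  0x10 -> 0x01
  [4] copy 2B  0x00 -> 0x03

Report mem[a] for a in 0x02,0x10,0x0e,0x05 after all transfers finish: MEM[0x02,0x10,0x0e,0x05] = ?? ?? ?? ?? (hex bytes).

  after D0: wrote 6B at 0x15 = 440b1454495f
  after D1: wrote 7B at 0x0c = 9131c0440b1454
  after D2: wrote 5B at 0x14 = 3d9131c044
  after D3: wrote 5B at 0x01 = 0b1454e13d
  after D4: wrote 2B at 0x03 = 3d0b
query mem[0x02]=0x14, mem[0x10]=0x0b, mem[0x0e]=0xc0, mem[0x05]=0x3d

MEM[0x02,0x10,0x0e,0x05] = 14 0b c0 3d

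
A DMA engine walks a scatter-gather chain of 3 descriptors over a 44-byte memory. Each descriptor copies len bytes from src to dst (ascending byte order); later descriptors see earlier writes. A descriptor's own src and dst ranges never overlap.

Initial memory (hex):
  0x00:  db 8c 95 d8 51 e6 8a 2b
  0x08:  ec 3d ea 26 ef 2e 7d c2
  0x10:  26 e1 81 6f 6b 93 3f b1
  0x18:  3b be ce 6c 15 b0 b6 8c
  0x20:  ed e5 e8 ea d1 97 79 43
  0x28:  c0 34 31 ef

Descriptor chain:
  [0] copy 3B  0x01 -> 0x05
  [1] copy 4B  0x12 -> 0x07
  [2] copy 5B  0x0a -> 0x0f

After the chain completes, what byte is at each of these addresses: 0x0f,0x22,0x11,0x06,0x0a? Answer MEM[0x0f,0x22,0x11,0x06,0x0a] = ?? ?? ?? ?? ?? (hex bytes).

MEM[0x0f,0x22,0x11,0x06,0x0a] = 93 e8 ef 95 93

#0 dst[0x05+3] := {0x8c,0x95,0xd8}
#1 dst[0x07+4] := {0x81,0x6f,0x6b,0x93}
#2 dst[0x0f+5] := {0x93,0x26,0xef,0x2e,0x7d}
query mem[0x0f]=0x93, mem[0x22]=0xe8, mem[0x11]=0xef, mem[0x06]=0x95, mem[0x0a]=0x93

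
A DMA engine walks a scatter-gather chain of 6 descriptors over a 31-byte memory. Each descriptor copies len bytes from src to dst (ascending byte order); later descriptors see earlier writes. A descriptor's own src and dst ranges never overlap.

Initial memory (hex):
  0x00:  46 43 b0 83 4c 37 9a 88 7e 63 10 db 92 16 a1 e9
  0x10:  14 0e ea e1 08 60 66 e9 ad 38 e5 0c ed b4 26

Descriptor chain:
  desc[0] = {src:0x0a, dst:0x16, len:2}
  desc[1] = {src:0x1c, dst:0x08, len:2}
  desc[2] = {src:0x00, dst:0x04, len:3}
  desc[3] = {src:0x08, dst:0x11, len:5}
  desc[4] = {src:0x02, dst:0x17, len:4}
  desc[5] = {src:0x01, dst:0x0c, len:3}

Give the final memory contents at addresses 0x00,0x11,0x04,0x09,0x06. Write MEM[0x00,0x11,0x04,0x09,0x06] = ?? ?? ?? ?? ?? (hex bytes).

MEM[0x00,0x11,0x04,0x09,0x06] = 46 ed 46 b4 b0

  after D0: wrote 2B at 0x16 = 10db
  after D1: wrote 2B at 0x08 = edb4
  after D2: wrote 3B at 0x04 = 4643b0
  after D3: wrote 5B at 0x11 = edb410db92
  after D4: wrote 4B at 0x17 = b0834643
  after D5: wrote 3B at 0x0c = 43b083
query mem[0x00]=0x46, mem[0x11]=0xed, mem[0x04]=0x46, mem[0x09]=0xb4, mem[0x06]=0xb0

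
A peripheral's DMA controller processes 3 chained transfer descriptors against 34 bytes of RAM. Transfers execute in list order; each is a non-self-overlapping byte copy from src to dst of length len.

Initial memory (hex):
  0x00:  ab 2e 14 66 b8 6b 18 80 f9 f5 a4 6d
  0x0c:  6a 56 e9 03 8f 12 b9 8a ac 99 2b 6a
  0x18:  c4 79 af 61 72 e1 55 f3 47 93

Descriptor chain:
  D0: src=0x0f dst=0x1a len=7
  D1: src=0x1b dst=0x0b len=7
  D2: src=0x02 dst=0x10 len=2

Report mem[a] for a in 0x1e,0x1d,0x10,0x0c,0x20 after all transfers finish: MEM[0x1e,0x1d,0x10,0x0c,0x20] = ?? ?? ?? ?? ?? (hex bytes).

MEM[0x1e,0x1d,0x10,0x0c,0x20] = 8a b9 14 12 99

D0: mem[0x1a..0x20] <- [03 8f 12 b9 8a ac 99]
D1: mem[0x0b..0x11] <- [8f 12 b9 8a ac 99 93]
D2: mem[0x10..0x11] <- [14 66]
query mem[0x1e]=0x8a, mem[0x1d]=0xb9, mem[0x10]=0x14, mem[0x0c]=0x12, mem[0x20]=0x99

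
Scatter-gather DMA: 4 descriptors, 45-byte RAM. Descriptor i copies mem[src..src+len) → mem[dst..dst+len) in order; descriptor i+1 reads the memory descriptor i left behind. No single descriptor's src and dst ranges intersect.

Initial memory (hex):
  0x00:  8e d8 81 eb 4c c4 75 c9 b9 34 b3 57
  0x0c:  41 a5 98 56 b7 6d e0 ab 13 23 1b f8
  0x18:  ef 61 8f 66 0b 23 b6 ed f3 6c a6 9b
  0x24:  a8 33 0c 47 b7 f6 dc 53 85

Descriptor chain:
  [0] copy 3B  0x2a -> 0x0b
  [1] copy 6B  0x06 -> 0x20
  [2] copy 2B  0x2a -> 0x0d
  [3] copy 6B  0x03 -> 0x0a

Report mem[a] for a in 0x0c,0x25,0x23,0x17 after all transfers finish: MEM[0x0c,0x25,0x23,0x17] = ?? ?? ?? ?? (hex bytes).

[0] 0x2a->0x0b len=3 : dc 53 85
[1] 0x06->0x20 len=6 : 75 c9 b9 34 b3 dc
[2] 0x2a->0x0d len=2 : dc 53
[3] 0x03->0x0a len=6 : eb 4c c4 75 c9 b9
query mem[0x0c]=0xc4, mem[0x25]=0xdc, mem[0x23]=0x34, mem[0x17]=0xf8

MEM[0x0c,0x25,0x23,0x17] = c4 dc 34 f8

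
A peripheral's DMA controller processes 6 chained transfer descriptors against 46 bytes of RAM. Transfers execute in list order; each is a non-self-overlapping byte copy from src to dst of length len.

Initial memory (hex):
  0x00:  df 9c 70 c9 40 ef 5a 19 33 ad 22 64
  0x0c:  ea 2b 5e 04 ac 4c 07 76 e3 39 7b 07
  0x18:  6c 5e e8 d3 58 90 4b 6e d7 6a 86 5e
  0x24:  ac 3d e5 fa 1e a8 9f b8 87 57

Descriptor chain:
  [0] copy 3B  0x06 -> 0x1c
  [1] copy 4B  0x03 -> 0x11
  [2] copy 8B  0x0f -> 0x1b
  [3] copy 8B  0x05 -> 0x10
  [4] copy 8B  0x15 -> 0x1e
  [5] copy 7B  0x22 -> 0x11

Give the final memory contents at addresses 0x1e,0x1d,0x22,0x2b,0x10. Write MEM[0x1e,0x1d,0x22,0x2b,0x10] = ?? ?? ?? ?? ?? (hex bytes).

MEM[0x1e,0x1d,0x22,0x2b,0x10] = 22 c9 5e b8 ef

  after D0: wrote 3B at 0x1c = 5a1933
  after D1: wrote 4B at 0x11 = c940ef5a
  after D2: wrote 8B at 0x1b = 04acc940ef5a397b
  after D3: wrote 8B at 0x10 = ef5a1933ad2264ea
  after D4: wrote 8B at 0x1e = 2264ea6c5ee804ac
  after D5: wrote 7B at 0x11 = 5ee804ace5fa1e
query mem[0x1e]=0x22, mem[0x1d]=0xc9, mem[0x22]=0x5e, mem[0x2b]=0xb8, mem[0x10]=0xef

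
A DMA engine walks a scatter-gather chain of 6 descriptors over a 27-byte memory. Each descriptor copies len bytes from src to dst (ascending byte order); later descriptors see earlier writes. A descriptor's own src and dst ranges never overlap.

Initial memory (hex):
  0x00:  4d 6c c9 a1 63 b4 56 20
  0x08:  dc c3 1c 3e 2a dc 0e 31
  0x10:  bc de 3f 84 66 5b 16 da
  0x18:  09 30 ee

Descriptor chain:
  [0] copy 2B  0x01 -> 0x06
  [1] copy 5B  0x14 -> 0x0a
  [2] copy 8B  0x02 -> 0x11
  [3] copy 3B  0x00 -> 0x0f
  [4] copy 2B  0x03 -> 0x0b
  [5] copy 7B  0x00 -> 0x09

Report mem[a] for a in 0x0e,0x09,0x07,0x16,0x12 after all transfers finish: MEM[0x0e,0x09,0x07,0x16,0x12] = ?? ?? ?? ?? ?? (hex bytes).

D0: mem[0x06..0x07] <- [6c c9]
D1: mem[0x0a..0x0e] <- [66 5b 16 da 09]
D2: mem[0x11..0x18] <- [c9 a1 63 b4 6c c9 dc c3]
D3: mem[0x0f..0x11] <- [4d 6c c9]
D4: mem[0x0b..0x0c] <- [a1 63]
D5: mem[0x09..0x0f] <- [4d 6c c9 a1 63 b4 6c]
query mem[0x0e]=0xb4, mem[0x09]=0x4d, mem[0x07]=0xc9, mem[0x16]=0xc9, mem[0x12]=0xa1

MEM[0x0e,0x09,0x07,0x16,0x12] = b4 4d c9 c9 a1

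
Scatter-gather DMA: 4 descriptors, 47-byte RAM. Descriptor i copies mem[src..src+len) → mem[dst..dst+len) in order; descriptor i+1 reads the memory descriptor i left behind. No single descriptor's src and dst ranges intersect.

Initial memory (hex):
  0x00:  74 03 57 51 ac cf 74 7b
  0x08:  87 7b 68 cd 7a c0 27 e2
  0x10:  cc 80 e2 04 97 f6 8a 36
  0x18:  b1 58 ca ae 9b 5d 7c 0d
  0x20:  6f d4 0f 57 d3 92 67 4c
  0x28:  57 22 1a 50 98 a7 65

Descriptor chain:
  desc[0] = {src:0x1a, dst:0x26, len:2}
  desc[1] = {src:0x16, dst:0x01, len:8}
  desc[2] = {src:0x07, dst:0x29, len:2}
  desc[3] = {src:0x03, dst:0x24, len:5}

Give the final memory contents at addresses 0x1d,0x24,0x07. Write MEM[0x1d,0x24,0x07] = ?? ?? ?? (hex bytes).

MEM[0x1d,0x24,0x07] = 5d b1 9b

[0] 0x1a->0x26 len=2 : ca ae
[1] 0x16->0x01 len=8 : 8a 36 b1 58 ca ae 9b 5d
[2] 0x07->0x29 len=2 : 9b 5d
[3] 0x03->0x24 len=5 : b1 58 ca ae 9b
query mem[0x1d]=0x5d, mem[0x24]=0xb1, mem[0x07]=0x9b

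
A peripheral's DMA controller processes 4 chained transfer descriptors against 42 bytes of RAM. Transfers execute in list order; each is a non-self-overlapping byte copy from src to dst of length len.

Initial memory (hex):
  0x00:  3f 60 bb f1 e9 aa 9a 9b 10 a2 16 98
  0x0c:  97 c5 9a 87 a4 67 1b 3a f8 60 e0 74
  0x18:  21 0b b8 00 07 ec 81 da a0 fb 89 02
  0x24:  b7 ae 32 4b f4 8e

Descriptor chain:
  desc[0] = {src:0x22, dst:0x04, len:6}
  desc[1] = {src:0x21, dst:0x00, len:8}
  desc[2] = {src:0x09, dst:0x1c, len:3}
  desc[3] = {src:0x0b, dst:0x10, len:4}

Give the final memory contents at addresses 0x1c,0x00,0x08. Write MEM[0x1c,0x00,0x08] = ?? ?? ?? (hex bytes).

MEM[0x1c,0x00,0x08] = 4b fb 32

[0] 0x22->0x04 len=6 : 89 02 b7 ae 32 4b
[1] 0x21->0x00 len=8 : fb 89 02 b7 ae 32 4b f4
[2] 0x09->0x1c len=3 : 4b 16 98
[3] 0x0b->0x10 len=4 : 98 97 c5 9a
query mem[0x1c]=0x4b, mem[0x00]=0xfb, mem[0x08]=0x32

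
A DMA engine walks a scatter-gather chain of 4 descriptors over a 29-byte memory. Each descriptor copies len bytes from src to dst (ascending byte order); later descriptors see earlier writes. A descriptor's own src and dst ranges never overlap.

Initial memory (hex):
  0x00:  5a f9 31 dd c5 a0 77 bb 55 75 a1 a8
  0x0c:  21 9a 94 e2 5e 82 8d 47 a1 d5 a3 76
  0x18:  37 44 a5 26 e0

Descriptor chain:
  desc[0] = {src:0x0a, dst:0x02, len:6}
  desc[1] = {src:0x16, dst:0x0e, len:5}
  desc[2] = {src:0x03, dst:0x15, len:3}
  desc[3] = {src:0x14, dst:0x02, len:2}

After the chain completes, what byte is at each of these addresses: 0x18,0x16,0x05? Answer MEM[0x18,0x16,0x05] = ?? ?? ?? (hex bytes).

D0: mem[0x02..0x07] <- [a1 a8 21 9a 94 e2]
D1: mem[0x0e..0x12] <- [a3 76 37 44 a5]
D2: mem[0x15..0x17] <- [a8 21 9a]
D3: mem[0x02..0x03] <- [a1 a8]
query mem[0x18]=0x37, mem[0x16]=0x21, mem[0x05]=0x9a

MEM[0x18,0x16,0x05] = 37 21 9a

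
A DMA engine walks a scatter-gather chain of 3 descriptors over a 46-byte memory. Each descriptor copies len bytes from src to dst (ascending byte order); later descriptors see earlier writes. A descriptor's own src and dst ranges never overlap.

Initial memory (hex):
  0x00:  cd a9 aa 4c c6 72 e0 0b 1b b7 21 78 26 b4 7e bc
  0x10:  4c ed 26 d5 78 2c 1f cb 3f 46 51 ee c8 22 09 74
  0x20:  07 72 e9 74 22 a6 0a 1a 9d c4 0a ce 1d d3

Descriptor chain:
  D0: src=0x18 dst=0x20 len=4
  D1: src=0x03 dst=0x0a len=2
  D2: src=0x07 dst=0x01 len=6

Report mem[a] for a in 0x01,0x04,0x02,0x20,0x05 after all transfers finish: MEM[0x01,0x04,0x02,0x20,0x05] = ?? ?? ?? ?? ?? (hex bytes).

MEM[0x01,0x04,0x02,0x20,0x05] = 0b 4c 1b 3f c6

#0 dst[0x20+4] := {0x3f,0x46,0x51,0xee}
#1 dst[0x0a+2] := {0x4c,0xc6}
#2 dst[0x01+6] := {0x0b,0x1b,0xb7,0x4c,0xc6,0x26}
query mem[0x01]=0x0b, mem[0x04]=0x4c, mem[0x02]=0x1b, mem[0x20]=0x3f, mem[0x05]=0xc6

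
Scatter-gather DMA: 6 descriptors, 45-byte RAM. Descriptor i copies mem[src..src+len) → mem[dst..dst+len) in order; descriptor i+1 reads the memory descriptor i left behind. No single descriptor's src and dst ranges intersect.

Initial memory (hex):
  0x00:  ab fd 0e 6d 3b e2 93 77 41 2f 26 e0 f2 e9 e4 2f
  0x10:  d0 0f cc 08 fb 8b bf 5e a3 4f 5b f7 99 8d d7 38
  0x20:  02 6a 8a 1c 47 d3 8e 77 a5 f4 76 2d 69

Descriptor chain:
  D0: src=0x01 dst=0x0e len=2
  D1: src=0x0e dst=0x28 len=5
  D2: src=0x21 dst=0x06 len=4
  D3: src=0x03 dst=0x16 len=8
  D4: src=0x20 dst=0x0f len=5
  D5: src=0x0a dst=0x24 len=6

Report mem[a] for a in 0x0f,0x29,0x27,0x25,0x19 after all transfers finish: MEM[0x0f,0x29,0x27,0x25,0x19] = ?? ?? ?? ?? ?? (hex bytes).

#0 dst[0x0e+2] := {0xfd,0x0e}
#1 dst[0x28+5] := {0xfd,0x0e,0xd0,0x0f,0xcc}
#2 dst[0x06+4] := {0x6a,0x8a,0x1c,0x47}
#3 dst[0x16+8] := {0x6d,0x3b,0xe2,0x6a,0x8a,0x1c,0x47,0x26}
#4 dst[0x0f+5] := {0x02,0x6a,0x8a,0x1c,0x47}
#5 dst[0x24+6] := {0x26,0xe0,0xf2,0xe9,0xfd,0x02}
query mem[0x0f]=0x02, mem[0x29]=0x02, mem[0x27]=0xe9, mem[0x25]=0xe0, mem[0x19]=0x6a

MEM[0x0f,0x29,0x27,0x25,0x19] = 02 02 e9 e0 6a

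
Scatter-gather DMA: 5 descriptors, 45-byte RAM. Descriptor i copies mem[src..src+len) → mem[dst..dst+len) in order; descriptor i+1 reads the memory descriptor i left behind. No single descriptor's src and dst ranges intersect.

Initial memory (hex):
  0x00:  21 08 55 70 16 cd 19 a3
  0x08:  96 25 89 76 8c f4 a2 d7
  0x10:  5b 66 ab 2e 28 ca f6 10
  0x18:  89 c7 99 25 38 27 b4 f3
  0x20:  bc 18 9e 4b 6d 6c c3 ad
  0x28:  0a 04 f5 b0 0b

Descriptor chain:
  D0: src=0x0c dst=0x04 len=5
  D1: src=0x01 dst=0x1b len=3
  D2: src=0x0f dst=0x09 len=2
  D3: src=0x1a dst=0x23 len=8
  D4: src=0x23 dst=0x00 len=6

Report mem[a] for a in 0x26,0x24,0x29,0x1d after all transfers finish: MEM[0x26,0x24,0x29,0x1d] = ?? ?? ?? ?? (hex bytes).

#0 dst[0x04+5] := {0x8c,0xf4,0xa2,0xd7,0x5b}
#1 dst[0x1b+3] := {0x08,0x55,0x70}
#2 dst[0x09+2] := {0xd7,0x5b}
#3 dst[0x23+8] := {0x99,0x08,0x55,0x70,0xb4,0xf3,0xbc,0x18}
#4 dst[0x00+6] := {0x99,0x08,0x55,0x70,0xb4,0xf3}
query mem[0x26]=0x70, mem[0x24]=0x08, mem[0x29]=0xbc, mem[0x1d]=0x70

MEM[0x26,0x24,0x29,0x1d] = 70 08 bc 70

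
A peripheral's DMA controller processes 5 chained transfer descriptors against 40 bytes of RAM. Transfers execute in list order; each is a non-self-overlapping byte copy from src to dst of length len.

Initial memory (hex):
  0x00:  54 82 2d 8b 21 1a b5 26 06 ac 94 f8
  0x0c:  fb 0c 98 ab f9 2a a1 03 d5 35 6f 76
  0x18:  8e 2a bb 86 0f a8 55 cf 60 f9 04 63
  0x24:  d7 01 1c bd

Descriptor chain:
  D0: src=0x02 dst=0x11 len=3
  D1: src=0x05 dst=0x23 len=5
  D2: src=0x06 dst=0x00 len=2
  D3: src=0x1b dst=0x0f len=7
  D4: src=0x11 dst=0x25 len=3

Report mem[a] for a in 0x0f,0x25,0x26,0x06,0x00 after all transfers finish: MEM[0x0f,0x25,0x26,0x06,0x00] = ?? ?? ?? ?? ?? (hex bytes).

MEM[0x0f,0x25,0x26,0x06,0x00] = 86 a8 55 b5 b5

D0: mem[0x11..0x13] <- [2d 8b 21]
D1: mem[0x23..0x27] <- [1a b5 26 06 ac]
D2: mem[0x00..0x01] <- [b5 26]
D3: mem[0x0f..0x15] <- [86 0f a8 55 cf 60 f9]
D4: mem[0x25..0x27] <- [a8 55 cf]
query mem[0x0f]=0x86, mem[0x25]=0xa8, mem[0x26]=0x55, mem[0x06]=0xb5, mem[0x00]=0xb5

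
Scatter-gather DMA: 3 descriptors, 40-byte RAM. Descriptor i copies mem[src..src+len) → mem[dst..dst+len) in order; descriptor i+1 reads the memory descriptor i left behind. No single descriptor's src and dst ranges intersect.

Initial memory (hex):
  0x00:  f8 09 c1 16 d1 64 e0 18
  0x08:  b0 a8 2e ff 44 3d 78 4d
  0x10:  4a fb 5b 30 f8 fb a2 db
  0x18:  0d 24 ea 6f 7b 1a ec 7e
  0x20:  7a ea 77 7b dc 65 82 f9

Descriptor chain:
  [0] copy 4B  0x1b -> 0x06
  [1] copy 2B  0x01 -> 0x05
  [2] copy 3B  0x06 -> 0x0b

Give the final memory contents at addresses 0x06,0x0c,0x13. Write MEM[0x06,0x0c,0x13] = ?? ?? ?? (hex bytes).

MEM[0x06,0x0c,0x13] = c1 7b 30

#0 dst[0x06+4] := {0x6f,0x7b,0x1a,0xec}
#1 dst[0x05+2] := {0x09,0xc1}
#2 dst[0x0b+3] := {0xc1,0x7b,0x1a}
query mem[0x06]=0xc1, mem[0x0c]=0x7b, mem[0x13]=0x30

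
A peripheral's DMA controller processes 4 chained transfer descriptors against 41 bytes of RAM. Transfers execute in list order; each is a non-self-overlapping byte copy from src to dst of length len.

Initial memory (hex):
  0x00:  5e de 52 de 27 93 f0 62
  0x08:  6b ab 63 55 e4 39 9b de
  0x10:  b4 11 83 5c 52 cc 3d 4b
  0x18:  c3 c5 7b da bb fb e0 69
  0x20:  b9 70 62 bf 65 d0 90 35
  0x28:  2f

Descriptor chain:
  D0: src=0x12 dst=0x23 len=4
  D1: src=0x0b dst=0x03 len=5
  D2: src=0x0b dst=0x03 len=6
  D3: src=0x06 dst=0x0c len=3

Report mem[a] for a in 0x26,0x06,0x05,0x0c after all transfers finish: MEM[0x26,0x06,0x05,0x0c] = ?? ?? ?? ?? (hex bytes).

#0 dst[0x23+4] := {0x83,0x5c,0x52,0xcc}
#1 dst[0x03+5] := {0x55,0xe4,0x39,0x9b,0xde}
#2 dst[0x03+6] := {0x55,0xe4,0x39,0x9b,0xde,0xb4}
#3 dst[0x0c+3] := {0x9b,0xde,0xb4}
query mem[0x26]=0xcc, mem[0x06]=0x9b, mem[0x05]=0x39, mem[0x0c]=0x9b

MEM[0x26,0x06,0x05,0x0c] = cc 9b 39 9b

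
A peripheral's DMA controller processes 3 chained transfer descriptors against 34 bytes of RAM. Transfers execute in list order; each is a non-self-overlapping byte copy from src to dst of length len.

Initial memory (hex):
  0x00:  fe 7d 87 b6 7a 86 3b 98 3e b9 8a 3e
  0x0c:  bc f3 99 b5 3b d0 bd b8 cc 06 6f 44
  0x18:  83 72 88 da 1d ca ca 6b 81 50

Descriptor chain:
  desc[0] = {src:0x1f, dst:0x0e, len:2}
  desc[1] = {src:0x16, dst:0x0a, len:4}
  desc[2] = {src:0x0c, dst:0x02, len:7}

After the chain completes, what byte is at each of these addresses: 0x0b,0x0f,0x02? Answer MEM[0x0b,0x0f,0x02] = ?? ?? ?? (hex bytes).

[0] 0x1f->0x0e len=2 : 6b 81
[1] 0x16->0x0a len=4 : 6f 44 83 72
[2] 0x0c->0x02 len=7 : 83 72 6b 81 3b d0 bd
query mem[0x0b]=0x44, mem[0x0f]=0x81, mem[0x02]=0x83

MEM[0x0b,0x0f,0x02] = 44 81 83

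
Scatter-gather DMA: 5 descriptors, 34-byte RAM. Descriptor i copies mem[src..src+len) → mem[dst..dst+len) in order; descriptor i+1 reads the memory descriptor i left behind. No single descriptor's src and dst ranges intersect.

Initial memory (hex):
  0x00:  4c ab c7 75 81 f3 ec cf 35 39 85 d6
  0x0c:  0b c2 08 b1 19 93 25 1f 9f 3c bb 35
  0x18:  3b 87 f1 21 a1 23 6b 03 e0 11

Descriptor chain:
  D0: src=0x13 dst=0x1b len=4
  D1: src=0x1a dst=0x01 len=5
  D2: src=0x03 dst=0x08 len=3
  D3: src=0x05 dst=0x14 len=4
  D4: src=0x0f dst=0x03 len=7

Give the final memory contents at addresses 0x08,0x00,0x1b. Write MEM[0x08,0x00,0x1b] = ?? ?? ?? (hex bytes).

#0 dst[0x1b+4] := {0x1f,0x9f,0x3c,0xbb}
#1 dst[0x01+5] := {0xf1,0x1f,0x9f,0x3c,0xbb}
#2 dst[0x08+3] := {0x9f,0x3c,0xbb}
#3 dst[0x14+4] := {0xbb,0xec,0xcf,0x9f}
#4 dst[0x03+7] := {0xb1,0x19,0x93,0x25,0x1f,0xbb,0xec}
query mem[0x08]=0xbb, mem[0x00]=0x4c, mem[0x1b]=0x1f

MEM[0x08,0x00,0x1b] = bb 4c 1f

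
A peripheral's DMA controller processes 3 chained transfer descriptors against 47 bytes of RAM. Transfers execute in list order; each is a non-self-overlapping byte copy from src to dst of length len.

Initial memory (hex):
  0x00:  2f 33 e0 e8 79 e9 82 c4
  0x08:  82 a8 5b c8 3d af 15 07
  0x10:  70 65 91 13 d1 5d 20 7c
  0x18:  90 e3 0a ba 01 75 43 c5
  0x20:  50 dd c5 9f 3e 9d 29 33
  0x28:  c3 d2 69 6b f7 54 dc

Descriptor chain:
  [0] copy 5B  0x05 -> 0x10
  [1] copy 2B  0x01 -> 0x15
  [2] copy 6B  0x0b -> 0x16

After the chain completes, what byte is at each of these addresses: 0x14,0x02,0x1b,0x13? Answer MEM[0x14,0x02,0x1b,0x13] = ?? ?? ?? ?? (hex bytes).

MEM[0x14,0x02,0x1b,0x13] = a8 e0 e9 82

  after D0: wrote 5B at 0x10 = e982c482a8
  after D1: wrote 2B at 0x15 = 33e0
  after D2: wrote 6B at 0x16 = c83daf1507e9
query mem[0x14]=0xa8, mem[0x02]=0xe0, mem[0x1b]=0xe9, mem[0x13]=0x82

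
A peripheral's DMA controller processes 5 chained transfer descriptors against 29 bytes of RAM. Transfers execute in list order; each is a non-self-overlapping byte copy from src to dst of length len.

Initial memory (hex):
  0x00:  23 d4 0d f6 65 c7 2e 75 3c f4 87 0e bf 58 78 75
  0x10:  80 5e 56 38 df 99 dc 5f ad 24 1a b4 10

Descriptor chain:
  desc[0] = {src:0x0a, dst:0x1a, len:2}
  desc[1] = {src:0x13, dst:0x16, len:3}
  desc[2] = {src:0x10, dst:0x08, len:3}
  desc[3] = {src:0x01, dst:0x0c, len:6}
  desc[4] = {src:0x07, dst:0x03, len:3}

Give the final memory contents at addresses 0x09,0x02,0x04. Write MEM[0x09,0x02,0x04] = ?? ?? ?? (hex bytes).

#0 dst[0x1a+2] := {0x87,0x0e}
#1 dst[0x16+3] := {0x38,0xdf,0x99}
#2 dst[0x08+3] := {0x80,0x5e,0x56}
#3 dst[0x0c+6] := {0xd4,0x0d,0xf6,0x65,0xc7,0x2e}
#4 dst[0x03+3] := {0x75,0x80,0x5e}
query mem[0x09]=0x5e, mem[0x02]=0x0d, mem[0x04]=0x80

MEM[0x09,0x02,0x04] = 5e 0d 80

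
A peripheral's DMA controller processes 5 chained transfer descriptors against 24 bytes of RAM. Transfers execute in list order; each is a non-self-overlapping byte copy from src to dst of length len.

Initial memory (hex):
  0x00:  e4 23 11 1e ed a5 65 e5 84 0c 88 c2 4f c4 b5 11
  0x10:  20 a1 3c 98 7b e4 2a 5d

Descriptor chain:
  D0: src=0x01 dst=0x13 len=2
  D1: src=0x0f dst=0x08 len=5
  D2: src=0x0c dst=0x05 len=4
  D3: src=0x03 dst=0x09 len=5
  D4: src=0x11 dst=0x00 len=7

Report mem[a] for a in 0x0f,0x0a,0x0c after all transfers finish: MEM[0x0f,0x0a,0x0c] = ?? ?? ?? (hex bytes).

MEM[0x0f,0x0a,0x0c] = 11 ed c4

D0: mem[0x13..0x14] <- [23 11]
D1: mem[0x08..0x0c] <- [11 20 a1 3c 23]
D2: mem[0x05..0x08] <- [23 c4 b5 11]
D3: mem[0x09..0x0d] <- [1e ed 23 c4 b5]
D4: mem[0x00..0x06] <- [a1 3c 23 11 e4 2a 5d]
query mem[0x0f]=0x11, mem[0x0a]=0xed, mem[0x0c]=0xc4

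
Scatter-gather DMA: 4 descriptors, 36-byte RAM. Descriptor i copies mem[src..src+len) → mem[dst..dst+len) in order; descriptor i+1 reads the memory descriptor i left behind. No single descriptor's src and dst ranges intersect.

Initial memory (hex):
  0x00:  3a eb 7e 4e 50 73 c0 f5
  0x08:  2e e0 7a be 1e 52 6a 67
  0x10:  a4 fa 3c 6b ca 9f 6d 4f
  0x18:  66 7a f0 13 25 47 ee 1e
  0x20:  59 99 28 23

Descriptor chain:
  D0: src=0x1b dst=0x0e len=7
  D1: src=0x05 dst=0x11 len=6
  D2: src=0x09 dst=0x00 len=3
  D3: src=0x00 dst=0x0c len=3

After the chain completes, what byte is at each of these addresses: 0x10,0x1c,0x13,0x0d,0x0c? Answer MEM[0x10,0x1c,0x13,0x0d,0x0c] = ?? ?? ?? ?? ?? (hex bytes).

  after D0: wrote 7B at 0x0e = 132547ee1e5999
  after D1: wrote 6B at 0x11 = 73c0f52ee07a
  after D2: wrote 3B at 0x00 = e07abe
  after D3: wrote 3B at 0x0c = e07abe
query mem[0x10]=0x47, mem[0x1c]=0x25, mem[0x13]=0xf5, mem[0x0d]=0x7a, mem[0x0c]=0xe0

MEM[0x10,0x1c,0x13,0x0d,0x0c] = 47 25 f5 7a e0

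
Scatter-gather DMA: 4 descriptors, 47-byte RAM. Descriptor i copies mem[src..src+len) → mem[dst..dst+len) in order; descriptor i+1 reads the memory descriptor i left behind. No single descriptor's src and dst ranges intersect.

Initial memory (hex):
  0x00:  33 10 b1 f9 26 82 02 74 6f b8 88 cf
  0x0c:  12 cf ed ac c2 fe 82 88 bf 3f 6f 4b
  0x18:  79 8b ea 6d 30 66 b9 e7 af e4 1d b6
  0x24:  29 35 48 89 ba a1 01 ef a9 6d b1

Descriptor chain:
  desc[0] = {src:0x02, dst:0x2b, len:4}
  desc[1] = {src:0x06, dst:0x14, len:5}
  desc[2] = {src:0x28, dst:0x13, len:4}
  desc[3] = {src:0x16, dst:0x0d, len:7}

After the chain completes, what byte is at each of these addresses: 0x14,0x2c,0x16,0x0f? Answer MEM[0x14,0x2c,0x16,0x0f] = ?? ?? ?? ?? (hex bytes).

  after D0: wrote 4B at 0x2b = b1f92682
  after D1: wrote 5B at 0x14 = 02746fb888
  after D2: wrote 4B at 0x13 = baa101b1
  after D3: wrote 7B at 0x0d = b1b8888bea6d30
query mem[0x14]=0xa1, mem[0x2c]=0xf9, mem[0x16]=0xb1, mem[0x0f]=0x88

MEM[0x14,0x2c,0x16,0x0f] = a1 f9 b1 88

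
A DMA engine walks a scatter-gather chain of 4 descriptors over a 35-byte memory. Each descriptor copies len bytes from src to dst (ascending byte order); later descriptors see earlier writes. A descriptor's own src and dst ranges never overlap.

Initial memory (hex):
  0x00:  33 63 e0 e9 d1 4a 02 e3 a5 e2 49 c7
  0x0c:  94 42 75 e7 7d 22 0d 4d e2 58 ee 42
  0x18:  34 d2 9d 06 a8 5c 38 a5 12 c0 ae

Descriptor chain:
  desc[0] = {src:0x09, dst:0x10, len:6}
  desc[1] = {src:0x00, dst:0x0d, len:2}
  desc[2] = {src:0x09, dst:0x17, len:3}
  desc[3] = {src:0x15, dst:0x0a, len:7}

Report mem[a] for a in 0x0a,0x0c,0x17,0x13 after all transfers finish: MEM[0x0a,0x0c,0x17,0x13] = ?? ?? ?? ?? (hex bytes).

MEM[0x0a,0x0c,0x17,0x13] = 75 e2 e2 94

[0] 0x09->0x10 len=6 : e2 49 c7 94 42 75
[1] 0x00->0x0d len=2 : 33 63
[2] 0x09->0x17 len=3 : e2 49 c7
[3] 0x15->0x0a len=7 : 75 ee e2 49 c7 9d 06
query mem[0x0a]=0x75, mem[0x0c]=0xe2, mem[0x17]=0xe2, mem[0x13]=0x94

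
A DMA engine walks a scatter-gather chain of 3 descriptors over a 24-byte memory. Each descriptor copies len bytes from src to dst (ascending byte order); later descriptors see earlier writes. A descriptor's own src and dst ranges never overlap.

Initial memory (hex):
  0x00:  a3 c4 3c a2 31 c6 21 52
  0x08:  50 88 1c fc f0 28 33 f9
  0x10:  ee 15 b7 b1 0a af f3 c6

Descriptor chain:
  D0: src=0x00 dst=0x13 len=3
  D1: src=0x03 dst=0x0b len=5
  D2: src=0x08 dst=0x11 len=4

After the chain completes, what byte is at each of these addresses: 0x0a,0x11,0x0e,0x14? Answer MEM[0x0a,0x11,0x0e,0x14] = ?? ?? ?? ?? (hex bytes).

[0] 0x00->0x13 len=3 : a3 c4 3c
[1] 0x03->0x0b len=5 : a2 31 c6 21 52
[2] 0x08->0x11 len=4 : 50 88 1c a2
query mem[0x0a]=0x1c, mem[0x11]=0x50, mem[0x0e]=0x21, mem[0x14]=0xa2

MEM[0x0a,0x11,0x0e,0x14] = 1c 50 21 a2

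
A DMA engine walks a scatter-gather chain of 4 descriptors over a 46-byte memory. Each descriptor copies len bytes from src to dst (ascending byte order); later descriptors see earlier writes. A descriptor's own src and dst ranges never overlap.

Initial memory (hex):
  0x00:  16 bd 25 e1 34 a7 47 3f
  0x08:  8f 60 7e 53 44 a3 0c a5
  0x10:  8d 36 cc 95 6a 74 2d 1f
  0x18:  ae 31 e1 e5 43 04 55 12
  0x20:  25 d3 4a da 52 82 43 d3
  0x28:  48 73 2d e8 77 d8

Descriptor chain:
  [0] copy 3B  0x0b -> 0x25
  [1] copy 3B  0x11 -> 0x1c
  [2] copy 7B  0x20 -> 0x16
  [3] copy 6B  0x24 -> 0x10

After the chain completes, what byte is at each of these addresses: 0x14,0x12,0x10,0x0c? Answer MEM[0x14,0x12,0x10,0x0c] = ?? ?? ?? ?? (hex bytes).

MEM[0x14,0x12,0x10,0x0c] = 48 44 52 44

D0: mem[0x25..0x27] <- [53 44 a3]
D1: mem[0x1c..0x1e] <- [36 cc 95]
D2: mem[0x16..0x1c] <- [25 d3 4a da 52 53 44]
D3: mem[0x10..0x15] <- [52 53 44 a3 48 73]
query mem[0x14]=0x48, mem[0x12]=0x44, mem[0x10]=0x52, mem[0x0c]=0x44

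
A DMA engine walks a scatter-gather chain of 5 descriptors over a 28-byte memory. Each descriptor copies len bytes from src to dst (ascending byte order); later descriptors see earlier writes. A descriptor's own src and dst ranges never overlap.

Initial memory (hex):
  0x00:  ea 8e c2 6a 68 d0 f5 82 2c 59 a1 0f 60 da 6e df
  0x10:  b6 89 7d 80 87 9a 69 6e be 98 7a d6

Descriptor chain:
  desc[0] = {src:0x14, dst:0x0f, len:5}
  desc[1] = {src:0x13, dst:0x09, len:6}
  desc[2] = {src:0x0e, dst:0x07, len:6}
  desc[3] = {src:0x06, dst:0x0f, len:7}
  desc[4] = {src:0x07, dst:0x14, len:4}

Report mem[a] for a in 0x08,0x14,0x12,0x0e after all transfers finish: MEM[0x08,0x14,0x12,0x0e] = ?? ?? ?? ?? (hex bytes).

MEM[0x08,0x14,0x12,0x0e] = 87 be 9a be

D0: mem[0x0f..0x13] <- [87 9a 69 6e be]
D1: mem[0x09..0x0e] <- [be 87 9a 69 6e be]
D2: mem[0x07..0x0c] <- [be 87 9a 69 6e be]
D3: mem[0x0f..0x15] <- [f5 be 87 9a 69 6e be]
D4: mem[0x14..0x17] <- [be 87 9a 69]
query mem[0x08]=0x87, mem[0x14]=0xbe, mem[0x12]=0x9a, mem[0x0e]=0xbe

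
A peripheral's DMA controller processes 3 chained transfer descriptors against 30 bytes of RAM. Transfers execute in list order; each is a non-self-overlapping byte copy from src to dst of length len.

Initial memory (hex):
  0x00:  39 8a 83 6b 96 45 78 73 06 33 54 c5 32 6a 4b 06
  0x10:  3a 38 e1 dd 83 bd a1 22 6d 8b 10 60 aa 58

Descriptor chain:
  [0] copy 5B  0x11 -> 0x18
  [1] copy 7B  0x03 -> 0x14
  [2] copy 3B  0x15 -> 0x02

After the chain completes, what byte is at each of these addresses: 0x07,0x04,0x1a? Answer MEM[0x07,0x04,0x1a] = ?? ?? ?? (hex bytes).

D0: mem[0x18..0x1c] <- [38 e1 dd 83 bd]
D1: mem[0x14..0x1a] <- [6b 96 45 78 73 06 33]
D2: mem[0x02..0x04] <- [96 45 78]
query mem[0x07]=0x73, mem[0x04]=0x78, mem[0x1a]=0x33

MEM[0x07,0x04,0x1a] = 73 78 33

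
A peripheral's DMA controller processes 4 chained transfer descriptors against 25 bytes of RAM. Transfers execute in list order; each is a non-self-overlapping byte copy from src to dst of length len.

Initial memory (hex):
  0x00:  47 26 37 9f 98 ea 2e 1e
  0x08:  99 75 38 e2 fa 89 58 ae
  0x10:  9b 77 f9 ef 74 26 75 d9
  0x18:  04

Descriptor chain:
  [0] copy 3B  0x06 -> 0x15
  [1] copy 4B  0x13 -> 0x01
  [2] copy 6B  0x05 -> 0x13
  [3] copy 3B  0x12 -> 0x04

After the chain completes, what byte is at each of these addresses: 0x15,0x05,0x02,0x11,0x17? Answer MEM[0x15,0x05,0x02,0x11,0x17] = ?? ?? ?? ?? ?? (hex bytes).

MEM[0x15,0x05,0x02,0x11,0x17] = 1e ea 74 77 75

[0] 0x06->0x15 len=3 : 2e 1e 99
[1] 0x13->0x01 len=4 : ef 74 2e 1e
[2] 0x05->0x13 len=6 : ea 2e 1e 99 75 38
[3] 0x12->0x04 len=3 : f9 ea 2e
query mem[0x15]=0x1e, mem[0x05]=0xea, mem[0x02]=0x74, mem[0x11]=0x77, mem[0x17]=0x75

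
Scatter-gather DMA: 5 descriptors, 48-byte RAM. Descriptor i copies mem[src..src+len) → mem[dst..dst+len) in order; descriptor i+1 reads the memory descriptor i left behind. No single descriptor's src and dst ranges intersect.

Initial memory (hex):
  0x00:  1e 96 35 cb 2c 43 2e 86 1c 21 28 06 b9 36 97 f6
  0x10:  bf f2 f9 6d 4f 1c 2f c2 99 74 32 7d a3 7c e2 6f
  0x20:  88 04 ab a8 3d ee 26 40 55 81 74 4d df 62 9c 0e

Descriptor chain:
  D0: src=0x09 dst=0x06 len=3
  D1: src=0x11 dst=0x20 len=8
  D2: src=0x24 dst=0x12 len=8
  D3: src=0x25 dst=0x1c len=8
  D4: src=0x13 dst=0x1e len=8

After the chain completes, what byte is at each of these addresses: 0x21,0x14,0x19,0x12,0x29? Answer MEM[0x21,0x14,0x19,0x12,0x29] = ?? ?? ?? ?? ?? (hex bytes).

MEM[0x21,0x14,0x19,0x12,0x29] = 55 c2 4d 1c 81

[0] 0x09->0x06 len=3 : 21 28 06
[1] 0x11->0x20 len=8 : f2 f9 6d 4f 1c 2f c2 99
[2] 0x24->0x12 len=8 : 1c 2f c2 99 55 81 74 4d
[3] 0x25->0x1c len=8 : 2f c2 99 55 81 74 4d df
[4] 0x13->0x1e len=8 : 2f c2 99 55 81 74 4d 32
query mem[0x21]=0x55, mem[0x14]=0xc2, mem[0x19]=0x4d, mem[0x12]=0x1c, mem[0x29]=0x81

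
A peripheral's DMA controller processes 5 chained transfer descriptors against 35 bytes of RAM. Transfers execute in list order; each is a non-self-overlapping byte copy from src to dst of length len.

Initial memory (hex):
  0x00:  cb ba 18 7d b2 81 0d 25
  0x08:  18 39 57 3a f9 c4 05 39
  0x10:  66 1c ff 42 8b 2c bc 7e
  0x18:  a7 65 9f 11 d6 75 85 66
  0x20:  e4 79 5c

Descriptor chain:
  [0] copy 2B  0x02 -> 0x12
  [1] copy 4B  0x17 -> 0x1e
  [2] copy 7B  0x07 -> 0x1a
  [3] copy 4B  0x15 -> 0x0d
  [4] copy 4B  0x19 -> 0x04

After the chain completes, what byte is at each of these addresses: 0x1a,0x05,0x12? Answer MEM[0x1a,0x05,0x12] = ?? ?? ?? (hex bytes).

MEM[0x1a,0x05,0x12] = 25 25 18

D0: mem[0x12..0x13] <- [18 7d]
D1: mem[0x1e..0x21] <- [7e a7 65 9f]
D2: mem[0x1a..0x20] <- [25 18 39 57 3a f9 c4]
D3: mem[0x0d..0x10] <- [2c bc 7e a7]
D4: mem[0x04..0x07] <- [65 25 18 39]
query mem[0x1a]=0x25, mem[0x05]=0x25, mem[0x12]=0x18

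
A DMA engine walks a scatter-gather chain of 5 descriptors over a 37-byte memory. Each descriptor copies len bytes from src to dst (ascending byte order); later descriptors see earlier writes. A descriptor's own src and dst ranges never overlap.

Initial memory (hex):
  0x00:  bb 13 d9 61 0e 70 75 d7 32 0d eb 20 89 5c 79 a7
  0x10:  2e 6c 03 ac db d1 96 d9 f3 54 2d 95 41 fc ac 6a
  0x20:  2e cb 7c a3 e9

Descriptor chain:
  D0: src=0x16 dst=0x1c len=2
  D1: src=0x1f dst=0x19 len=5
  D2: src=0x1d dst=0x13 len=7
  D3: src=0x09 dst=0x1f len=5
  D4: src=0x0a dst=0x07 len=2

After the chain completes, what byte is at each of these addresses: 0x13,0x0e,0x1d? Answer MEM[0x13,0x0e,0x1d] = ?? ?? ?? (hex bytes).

[0] 0x16->0x1c len=2 : 96 d9
[1] 0x1f->0x19 len=5 : 6a 2e cb 7c a3
[2] 0x1d->0x13 len=7 : a3 ac 6a 2e cb 7c a3
[3] 0x09->0x1f len=5 : 0d eb 20 89 5c
[4] 0x0a->0x07 len=2 : eb 20
query mem[0x13]=0xa3, mem[0x0e]=0x79, mem[0x1d]=0xa3

MEM[0x13,0x0e,0x1d] = a3 79 a3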